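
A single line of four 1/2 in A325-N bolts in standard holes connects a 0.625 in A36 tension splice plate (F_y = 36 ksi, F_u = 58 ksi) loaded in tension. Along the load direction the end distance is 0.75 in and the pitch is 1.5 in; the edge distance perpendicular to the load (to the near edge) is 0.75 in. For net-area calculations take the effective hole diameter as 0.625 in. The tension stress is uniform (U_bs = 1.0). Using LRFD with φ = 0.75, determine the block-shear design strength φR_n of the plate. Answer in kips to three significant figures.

61.9 kips

Shear plane L_v = 0.75 + 3·1.5 = 5.25 in; A_gv = 5.25 × 0.625 = 3.281 in².
A_nv = (5.25 − 3.5·0.625) × 0.625 = 1.914 in².
A_nt = (0.75 − 0.5·0.625) × 0.625 = 0.2734 in².
0.6 F_u A_nv = 66.61 kips; 0.6 F_y A_gv = 70.88 kips → shear rupture governs the shear term.
R_n = 66.61 + 1.0 × 58 × 0.2734 = 82.47 kips.
Design strength φR_n = 0.75 × 82.47 = 61.9 kips.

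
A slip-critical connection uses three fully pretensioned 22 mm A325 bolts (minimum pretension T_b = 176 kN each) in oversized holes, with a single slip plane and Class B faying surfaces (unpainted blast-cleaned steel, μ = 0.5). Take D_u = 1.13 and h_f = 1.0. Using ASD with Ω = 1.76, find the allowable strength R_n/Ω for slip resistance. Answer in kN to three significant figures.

R_n = μ · D_u · h_f · T_b · n_s · n_b = 0.5 × 1.13 × 1.0 × 176 × 1 × 3 = 298.3 kN.
Allowable strength R_n/Ω = 298.3 / 1.76 = 170 kN.

170 kN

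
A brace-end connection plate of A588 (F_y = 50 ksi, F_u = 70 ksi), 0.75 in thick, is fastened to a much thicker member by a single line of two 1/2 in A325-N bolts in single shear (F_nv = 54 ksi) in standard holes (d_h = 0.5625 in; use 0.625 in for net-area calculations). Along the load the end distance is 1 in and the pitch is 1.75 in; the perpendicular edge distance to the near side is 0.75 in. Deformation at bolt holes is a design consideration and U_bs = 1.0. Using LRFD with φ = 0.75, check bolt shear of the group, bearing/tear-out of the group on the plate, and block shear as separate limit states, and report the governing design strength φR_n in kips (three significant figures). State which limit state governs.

Bolt shear: A_b = π·0.5²/4 = 0.1963 in²; R_n = 54 × 0.1963 × 2 × 1 = 21.21 kips → 0.75 × 21.21 = 15.9 kips.
Bearing: edge l_c = 0.7188, r_n = 45.28 kips; interior l_c = 1.188, r_n = 63 kips; R_n = 45.28 + 1·63 = 108.3 kips → 81.2 kips.
Block shear: A_gv = 2.062, A_nv = 1.359, A_nt = 0.3281 in²; R_n = min(0.6F_uA_nv, 0.6F_yA_gv) + U_bs·F_u·A_nt = 80.06 kips → 60 kips.
Bolt shear governs: 15.9 kips.

15.9 kips (bolt shear governs)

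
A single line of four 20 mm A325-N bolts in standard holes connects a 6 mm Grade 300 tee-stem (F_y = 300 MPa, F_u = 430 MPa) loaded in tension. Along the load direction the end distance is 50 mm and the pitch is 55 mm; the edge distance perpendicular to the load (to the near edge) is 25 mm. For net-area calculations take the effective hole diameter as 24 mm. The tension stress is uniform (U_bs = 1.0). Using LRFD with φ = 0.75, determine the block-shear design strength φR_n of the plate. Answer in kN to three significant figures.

Shear plane L_v = 50 + 3·55 = 215 mm; A_gv = 215 × 6 = 1290 mm².
A_nv = (215 − 3.5·24) × 6 = 786 mm².
A_nt = (25 − 0.5·24) × 6 = 78 mm².
0.6 F_u A_nv = 202.8 kN; 0.6 F_y A_gv = 232.2 kN → shear rupture governs the shear term.
R_n = 202.8 + 1.0 × 430 × 78 / 1000 = 236.3 kN.
Design strength φR_n = 0.75 × 236.3 = 177 kN.

177 kN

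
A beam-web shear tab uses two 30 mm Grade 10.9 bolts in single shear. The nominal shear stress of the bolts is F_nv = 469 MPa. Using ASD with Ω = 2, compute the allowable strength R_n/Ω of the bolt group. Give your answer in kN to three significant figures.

A_b = π × 30² / 4 = 706.9 mm².
R_n = F_nv · A_b · n · n_s = 469 × 706.9 × 2 × 1 / 1000 = 663 kN.
Allowable strength R_n/Ω = 663 / 2 = 332 kN.

332 kN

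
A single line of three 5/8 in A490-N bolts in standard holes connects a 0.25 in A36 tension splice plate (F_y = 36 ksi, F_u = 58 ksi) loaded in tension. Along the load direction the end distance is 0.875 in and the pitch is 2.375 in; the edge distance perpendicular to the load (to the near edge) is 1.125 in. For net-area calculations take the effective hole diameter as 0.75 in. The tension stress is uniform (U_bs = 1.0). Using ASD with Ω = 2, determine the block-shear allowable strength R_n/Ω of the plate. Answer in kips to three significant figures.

Shear plane L_v = 0.875 + 2·2.375 = 5.625 in; A_gv = 5.625 × 0.25 = 1.406 in².
A_nv = (5.625 − 2.5·0.75) × 0.25 = 0.9375 in².
A_nt = (1.125 − 0.5·0.75) × 0.25 = 0.1875 in².
0.6 F_u A_nv = 32.62 kips; 0.6 F_y A_gv = 30.37 kips → shear yielding governs the shear term.
R_n = 30.37 + 1.0 × 58 × 0.1875 = 41.25 kips.
Allowable strength R_n/Ω = 41.25 / 2 = 20.6 kips.

20.6 kips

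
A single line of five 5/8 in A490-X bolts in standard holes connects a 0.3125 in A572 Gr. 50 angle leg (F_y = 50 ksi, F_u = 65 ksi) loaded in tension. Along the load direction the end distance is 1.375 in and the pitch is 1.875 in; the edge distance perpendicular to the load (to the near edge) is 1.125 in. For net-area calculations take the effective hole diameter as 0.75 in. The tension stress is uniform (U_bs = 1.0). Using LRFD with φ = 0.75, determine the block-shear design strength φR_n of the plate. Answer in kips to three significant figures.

61.7 kips

Shear plane L_v = 1.375 + 4·1.875 = 8.875 in; A_gv = 8.875 × 0.3125 = 2.773 in².
A_nv = (8.875 − 4.5·0.75) × 0.3125 = 1.719 in².
A_nt = (1.125 − 0.5·0.75) × 0.3125 = 0.2344 in².
0.6 F_u A_nv = 67.03 kips; 0.6 F_y A_gv = 83.2 kips → shear rupture governs the shear term.
R_n = 67.03 + 1.0 × 65 × 0.2344 = 82.27 kips.
Design strength φR_n = 0.75 × 82.27 = 61.7 kips.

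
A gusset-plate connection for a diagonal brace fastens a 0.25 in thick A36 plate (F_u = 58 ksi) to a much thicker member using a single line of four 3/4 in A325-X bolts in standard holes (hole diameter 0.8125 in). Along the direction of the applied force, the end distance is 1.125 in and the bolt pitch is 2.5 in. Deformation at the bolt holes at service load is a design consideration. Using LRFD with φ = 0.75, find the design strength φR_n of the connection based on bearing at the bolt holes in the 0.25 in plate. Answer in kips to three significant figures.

Per bolt r_n = 1.2 l_c t F_u ≤ 2.4 d t F_u; upper limit = 2.4 × 0.75 × 0.25 × 58 = 26.1 kips.
Edge bolt: l_c = 1.125 − 0.8125/2 = 0.7188 in → 1.2 × 0.7188 × 0.25 × 58 = 12.51 → r_n = 12.51 kips.
Interior bolts: l_c = 2.5 − 0.8125 = 1.688 in → 1.2 × 1.688 × 0.25 × 58 = 29.36 → r_n = 26.1 kips.
R_n = 1 × 12.51 + 3 × 26.1 = 90.81 kips.
Design strength φR_n = 0.75 × 90.81 = 68.1 kips.

68.1 kips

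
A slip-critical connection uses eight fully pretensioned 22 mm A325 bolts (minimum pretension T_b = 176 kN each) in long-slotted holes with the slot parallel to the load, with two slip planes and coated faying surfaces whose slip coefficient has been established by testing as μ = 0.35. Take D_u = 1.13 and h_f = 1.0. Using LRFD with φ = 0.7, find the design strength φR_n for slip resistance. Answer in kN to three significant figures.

780 kN

R_n = μ · D_u · h_f · T_b · n_s · n_b = 0.35 × 1.13 × 1.0 × 176 × 2 × 8 = 1114 kN.
Design strength φR_n = 0.7 × 1114 = 780 kN.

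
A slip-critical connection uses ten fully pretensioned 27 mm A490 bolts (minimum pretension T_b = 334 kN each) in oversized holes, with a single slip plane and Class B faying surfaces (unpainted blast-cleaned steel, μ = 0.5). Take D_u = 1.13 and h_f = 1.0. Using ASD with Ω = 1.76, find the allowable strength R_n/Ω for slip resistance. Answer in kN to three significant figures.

R_n = μ · D_u · h_f · T_b · n_s · n_b = 0.5 × 1.13 × 1.0 × 334 × 1 × 10 = 1887 kN.
Allowable strength R_n/Ω = 1887 / 1.76 = 1070 kN.

1070 kN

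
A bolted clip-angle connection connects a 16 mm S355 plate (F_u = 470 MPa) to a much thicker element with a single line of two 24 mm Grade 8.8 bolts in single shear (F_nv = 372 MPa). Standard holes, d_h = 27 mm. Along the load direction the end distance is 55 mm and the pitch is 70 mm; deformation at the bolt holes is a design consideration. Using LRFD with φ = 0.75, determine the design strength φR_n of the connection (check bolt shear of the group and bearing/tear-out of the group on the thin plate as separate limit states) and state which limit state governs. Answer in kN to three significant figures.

Bolt shear: A_b = π·24²/4 = 452.4 mm²; R_n = 372 × 452.4 × 2 × 1 / 1000 = 336.6 kN → 0.75 × 336.6 = 252 kN.
Bearing (1.2 l_c t F_u ≤ 2.4 d t F_u): upper limit = 2.4·24·16·470 / 1000 = 433.2 kN.
  Edge l_c = 55 − 27/2 = 41.5 → r_n = 374.5 kN; interior l_c = 70 − 27 = 43 → r_n = 388 kN.
  R_n,bearing = 1·374.5 + 1·388 = 762.5 kN → 0.75 × 762.5 = 572 kN.
Bolt shear governs: 252 kN.

252 kN (bolt shear governs)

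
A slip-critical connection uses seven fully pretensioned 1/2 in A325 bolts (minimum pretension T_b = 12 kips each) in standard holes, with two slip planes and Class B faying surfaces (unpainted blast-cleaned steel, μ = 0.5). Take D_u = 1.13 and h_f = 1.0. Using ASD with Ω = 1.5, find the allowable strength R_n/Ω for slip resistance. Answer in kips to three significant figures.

63.3 kips

R_n = μ · D_u · h_f · T_b · n_s · n_b = 0.5 × 1.13 × 1.0 × 12 × 2 × 7 = 94.92 kips.
Allowable strength R_n/Ω = 94.92 / 1.5 = 63.3 kips.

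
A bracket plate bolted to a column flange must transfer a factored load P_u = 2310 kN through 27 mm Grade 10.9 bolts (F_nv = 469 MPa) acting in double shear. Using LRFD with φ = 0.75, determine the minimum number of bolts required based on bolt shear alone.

A_b = π·27²/4 = 572.6 mm².
Per-bolt design strength φR_n = 0.75 × 469 × 572.6 × 2 / 1000 = 402.8 kN.
n ≥ 2310 / 402.8 = 5.735 → use 6 bolts.

6 bolts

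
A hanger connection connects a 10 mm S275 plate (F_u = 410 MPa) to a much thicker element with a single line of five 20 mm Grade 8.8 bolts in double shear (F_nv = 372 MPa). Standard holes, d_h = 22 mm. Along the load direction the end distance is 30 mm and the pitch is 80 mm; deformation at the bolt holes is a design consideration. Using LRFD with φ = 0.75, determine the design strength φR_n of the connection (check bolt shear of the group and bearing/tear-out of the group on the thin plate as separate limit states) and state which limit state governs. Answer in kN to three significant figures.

Bolt shear: A_b = π·20²/4 = 314.2 mm²; R_n = 372 × 314.2 × 5 × 2 / 1000 = 1169 kN → 0.75 × 1169 = 877 kN.
Bearing (1.2 l_c t F_u ≤ 2.4 d t F_u): upper limit = 2.4·20·10·410 / 1000 = 196.8 kN.
  Edge l_c = 30 − 22/2 = 19 → r_n = 93.48 kN; interior l_c = 80 − 22 = 58 → r_n = 196.8 kN.
  R_n,bearing = 1·93.48 + 4·196.8 = 880.7 kN → 0.75 × 880.7 = 661 kN.
Bearing governs: 661 kN.

661 kN (bearing governs)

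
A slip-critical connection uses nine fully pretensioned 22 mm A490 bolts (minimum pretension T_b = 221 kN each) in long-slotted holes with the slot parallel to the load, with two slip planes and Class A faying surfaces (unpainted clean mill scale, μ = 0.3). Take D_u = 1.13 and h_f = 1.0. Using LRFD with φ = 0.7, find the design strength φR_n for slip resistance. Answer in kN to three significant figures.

944 kN

R_n = μ · D_u · h_f · T_b · n_s · n_b = 0.3 × 1.13 × 1.0 × 221 × 2 × 9 = 1349 kN.
Design strength φR_n = 0.7 × 1349 = 944 kN.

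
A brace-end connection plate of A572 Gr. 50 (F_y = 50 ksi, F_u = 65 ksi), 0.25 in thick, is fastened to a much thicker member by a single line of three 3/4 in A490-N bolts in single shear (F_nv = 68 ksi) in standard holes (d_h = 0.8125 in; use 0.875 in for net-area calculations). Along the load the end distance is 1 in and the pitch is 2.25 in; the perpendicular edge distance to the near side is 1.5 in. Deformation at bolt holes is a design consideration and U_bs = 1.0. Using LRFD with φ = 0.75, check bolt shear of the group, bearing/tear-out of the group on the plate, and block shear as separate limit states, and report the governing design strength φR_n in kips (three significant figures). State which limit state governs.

37.2 kips (block shear governs)

Bolt shear: A_b = π·0.75²/4 = 0.4418 in²; R_n = 68 × 0.4418 × 3 × 1 = 90.12 kips → 0.75 × 90.12 = 67.6 kips.
Bearing: edge l_c = 0.5938, r_n = 11.58 kips; interior l_c = 1.438, r_n = 28.03 kips; R_n = 11.58 + 2·28.03 = 67.64 kips → 50.7 kips.
Block shear: A_gv = 1.375, A_nv = 0.8281, A_nt = 0.2656 in²; R_n = min(0.6F_uA_nv, 0.6F_yA_gv) + U_bs·F_u·A_nt = 49.56 kips → 37.2 kips.
Block shear governs: 37.2 kips.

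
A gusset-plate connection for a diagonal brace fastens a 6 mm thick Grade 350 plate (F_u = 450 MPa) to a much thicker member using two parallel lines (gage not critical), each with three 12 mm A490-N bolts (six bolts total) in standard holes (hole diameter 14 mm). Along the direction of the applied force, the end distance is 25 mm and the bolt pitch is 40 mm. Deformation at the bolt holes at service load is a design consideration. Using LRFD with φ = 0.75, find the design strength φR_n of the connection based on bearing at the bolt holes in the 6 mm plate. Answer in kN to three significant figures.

Per bolt r_n = 1.2 l_c t F_u ≤ 2.4 d t F_u; upper limit = 2.4 × 12 × 6 × 450 / 1000 = 77.76 kN.
Edge bolt: l_c = 25 − 14/2 = 18 mm → 1.2 × 18 × 6 × 450 / 1000 = 58.32 → r_n = 58.32 kN.
Interior bolts: l_c = 40 − 14 = 26 mm → 1.2 × 26 × 6 × 450 / 1000 = 84.24 → r_n = 77.76 kN.
R_n = 2 × 58.32 + 4 × 77.76 = 427.7 kN.
Design strength φR_n = 0.75 × 427.7 = 321 kN.

321 kN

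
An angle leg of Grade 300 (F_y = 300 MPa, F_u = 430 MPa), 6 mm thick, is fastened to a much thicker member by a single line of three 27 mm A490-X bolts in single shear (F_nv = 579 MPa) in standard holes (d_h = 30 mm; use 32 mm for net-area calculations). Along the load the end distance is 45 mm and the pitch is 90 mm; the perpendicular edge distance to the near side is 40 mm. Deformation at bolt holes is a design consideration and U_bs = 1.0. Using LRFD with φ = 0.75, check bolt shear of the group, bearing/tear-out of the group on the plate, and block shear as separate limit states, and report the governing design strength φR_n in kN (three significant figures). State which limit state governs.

Bolt shear: A_b = π·27²/4 = 572.6 mm²; R_n = 579 × 572.6 × 3 × 1 / 1000 = 994.5 kN → 0.75 × 994.5 = 746 kN.
Bearing: edge l_c = 30, r_n = 92.88 kN; interior l_c = 60, r_n = 167.2 kN; R_n = 92.88 + 2·167.2 = 427.2 kN → 320 kN.
Block shear: A_gv = 1350, A_nv = 870, A_nt = 144 mm²; R_n = min(0.6F_uA_nv, 0.6F_yA_gv) + U_bs·F_u·A_nt = 286.4 kN → 215 kN.
Block shear governs: 215 kN.

215 kN (block shear governs)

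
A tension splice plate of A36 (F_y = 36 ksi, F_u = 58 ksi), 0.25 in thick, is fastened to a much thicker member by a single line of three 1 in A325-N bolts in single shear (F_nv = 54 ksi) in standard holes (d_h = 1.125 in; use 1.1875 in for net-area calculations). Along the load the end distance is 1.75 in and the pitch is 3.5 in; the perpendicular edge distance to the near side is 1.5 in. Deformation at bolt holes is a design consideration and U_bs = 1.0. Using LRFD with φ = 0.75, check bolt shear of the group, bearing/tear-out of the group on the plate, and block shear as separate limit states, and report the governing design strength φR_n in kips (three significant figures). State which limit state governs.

Bolt shear: A_b = π·1²/4 = 0.7854 in²; R_n = 54 × 0.7854 × 3 × 1 = 127.2 kips → 0.75 × 127.2 = 95.4 kips.
Bearing: edge l_c = 1.188, r_n = 20.66 kips; interior l_c = 2.375, r_n = 34.8 kips; R_n = 20.66 + 2·34.8 = 90.26 kips → 67.7 kips.
Block shear: A_gv = 2.188, A_nv = 1.445, A_nt = 0.2266 in²; R_n = min(0.6F_uA_nv, 0.6F_yA_gv) + U_bs·F_u·A_nt = 60.39 kips → 45.3 kips.
Block shear governs: 45.3 kips.

45.3 kips (block shear governs)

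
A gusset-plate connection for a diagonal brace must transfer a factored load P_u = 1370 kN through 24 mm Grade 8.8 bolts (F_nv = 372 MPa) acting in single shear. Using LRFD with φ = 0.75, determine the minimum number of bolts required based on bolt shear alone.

A_b = π·24²/4 = 452.4 mm².
Per-bolt design strength φR_n = 0.75 × 372 × 452.4 × 1 / 1000 = 126.2 kN.
n ≥ 1370 / 126.2 = 10.85 → use 11 bolts.

11 bolts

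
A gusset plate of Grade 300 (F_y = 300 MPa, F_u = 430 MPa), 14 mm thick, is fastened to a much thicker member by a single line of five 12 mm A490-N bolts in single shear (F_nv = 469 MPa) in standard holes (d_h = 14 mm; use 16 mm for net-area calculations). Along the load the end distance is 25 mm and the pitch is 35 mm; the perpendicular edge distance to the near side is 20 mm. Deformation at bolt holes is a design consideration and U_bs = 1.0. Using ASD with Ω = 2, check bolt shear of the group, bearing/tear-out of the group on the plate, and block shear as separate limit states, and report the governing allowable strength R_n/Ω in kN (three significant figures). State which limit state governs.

133 kN (bolt shear governs)

Bolt shear: A_b = π·12²/4 = 113.1 mm²; R_n = 469 × 113.1 × 5 × 1 / 1000 = 265.2 kN → 265.2 / 2 = 133 kN.
Bearing: edge l_c = 18, r_n = 130 kN; interior l_c = 21, r_n = 151.7 kN; R_n = 130 + 4·151.7 = 736.8 kN → 368 kN.
Block shear: A_gv = 2310, A_nv = 1302, A_nt = 168 mm²; R_n = min(0.6F_uA_nv, 0.6F_yA_gv) + U_bs·F_u·A_nt = 408.2 kN → 204 kN.
Bolt shear governs: 133 kN.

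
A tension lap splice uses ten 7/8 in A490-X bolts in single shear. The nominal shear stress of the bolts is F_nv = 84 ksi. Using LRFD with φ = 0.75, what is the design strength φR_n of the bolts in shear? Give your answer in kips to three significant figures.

A_b = π × 0.875² / 4 = 0.6013 in².
R_n = F_nv · A_b · n · n_s = 84 × 0.6013 × 10 × 1 = 505.1 kips.
Design strength φR_n = 0.75 × 505.1 = 379 kips.

379 kips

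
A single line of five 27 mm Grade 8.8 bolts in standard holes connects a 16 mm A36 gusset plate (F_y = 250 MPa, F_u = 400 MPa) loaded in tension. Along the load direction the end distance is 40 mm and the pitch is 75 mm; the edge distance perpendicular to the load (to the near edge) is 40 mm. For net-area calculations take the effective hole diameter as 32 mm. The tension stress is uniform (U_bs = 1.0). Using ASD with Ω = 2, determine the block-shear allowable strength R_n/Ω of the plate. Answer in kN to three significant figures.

453 kN

Shear plane L_v = 40 + 4·75 = 340 mm; A_gv = 340 × 16 = 5440 mm².
A_nv = (340 − 4.5·32) × 16 = 3136 mm².
A_nt = (40 − 0.5·32) × 16 = 384 mm².
0.6 F_u A_nv = 752.6 kN; 0.6 F_y A_gv = 816 kN → shear rupture governs the shear term.
R_n = 752.6 + 1.0 × 400 × 384 / 1000 = 906.2 kN.
Allowable strength R_n/Ω = 906.2 / 2 = 453 kN.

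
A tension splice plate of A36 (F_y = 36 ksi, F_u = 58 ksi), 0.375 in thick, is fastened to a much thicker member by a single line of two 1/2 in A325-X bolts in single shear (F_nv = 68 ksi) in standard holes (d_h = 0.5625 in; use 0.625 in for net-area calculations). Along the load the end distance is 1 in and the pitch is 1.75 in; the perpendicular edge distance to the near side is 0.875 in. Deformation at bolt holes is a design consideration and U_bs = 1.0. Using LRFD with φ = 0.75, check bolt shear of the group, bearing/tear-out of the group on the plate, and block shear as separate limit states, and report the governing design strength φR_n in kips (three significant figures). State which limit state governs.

Bolt shear: A_b = π·0.5²/4 = 0.1963 in²; R_n = 68 × 0.1963 × 2 × 1 = 26.7 kips → 0.75 × 26.7 = 20 kips.
Bearing: edge l_c = 0.7188, r_n = 18.76 kips; interior l_c = 1.188, r_n = 26.1 kips; R_n = 18.76 + 1·26.1 = 44.86 kips → 33.6 kips.
Block shear: A_gv = 1.031, A_nv = 0.6797, A_nt = 0.2109 in²; R_n = min(0.6F_uA_nv, 0.6F_yA_gv) + U_bs·F_u·A_nt = 34.51 kips → 25.9 kips.
Bolt shear governs: 20 kips.

20 kips (bolt shear governs)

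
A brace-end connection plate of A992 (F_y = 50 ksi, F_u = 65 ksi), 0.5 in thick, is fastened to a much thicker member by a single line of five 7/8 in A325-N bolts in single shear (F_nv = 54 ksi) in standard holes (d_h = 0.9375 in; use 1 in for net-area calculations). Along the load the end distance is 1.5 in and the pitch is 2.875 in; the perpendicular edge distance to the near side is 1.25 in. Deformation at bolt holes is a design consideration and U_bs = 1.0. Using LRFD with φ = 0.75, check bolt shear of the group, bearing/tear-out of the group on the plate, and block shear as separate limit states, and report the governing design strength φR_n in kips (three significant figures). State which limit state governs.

122 kips (bolt shear governs)

Bolt shear: A_b = π·0.875²/4 = 0.6013 in²; R_n = 54 × 0.6013 × 5 × 1 = 162.4 kips → 0.75 × 162.4 = 122 kips.
Bearing: edge l_c = 1.031, r_n = 40.22 kips; interior l_c = 1.938, r_n = 68.25 kips; R_n = 40.22 + 4·68.25 = 313.2 kips → 235 kips.
Block shear: A_gv = 6.5, A_nv = 4.25, A_nt = 0.375 in²; R_n = min(0.6F_uA_nv, 0.6F_yA_gv) + U_bs·F_u·A_nt = 190.1 kips → 143 kips.
Bolt shear governs: 122 kips.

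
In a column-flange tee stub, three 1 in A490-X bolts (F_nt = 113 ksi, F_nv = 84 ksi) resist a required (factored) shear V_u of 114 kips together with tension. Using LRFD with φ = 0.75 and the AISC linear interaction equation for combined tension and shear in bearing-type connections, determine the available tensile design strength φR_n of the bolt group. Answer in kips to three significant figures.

106 kips

A_b = π·1²/4 = 0.7854 in²; f_rv = 114 / (3 × 0.7854) = 48.38 ksi.
F'_nt = 1.3 F_nt − (F_nt / φF_nv) f_rv = 1.3·113 − (113/(0.75·84))·48.38 = 60.12 ksi, capped at F_nt → F'_nt = 60.12 ksi.
R_n = F'_nt · A_b · n = 60.12 × 0.7854 × 3 = 141.6 kips.
Design strength φR_n = 0.75 × 141.6 = 106 kips.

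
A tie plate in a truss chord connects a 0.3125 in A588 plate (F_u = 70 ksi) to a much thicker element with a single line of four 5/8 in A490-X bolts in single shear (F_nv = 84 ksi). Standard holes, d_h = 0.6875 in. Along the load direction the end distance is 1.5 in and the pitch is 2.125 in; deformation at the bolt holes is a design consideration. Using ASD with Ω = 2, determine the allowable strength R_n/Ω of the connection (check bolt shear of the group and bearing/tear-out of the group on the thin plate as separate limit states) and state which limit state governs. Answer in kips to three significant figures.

51.5 kips (bolt shear governs)

Bolt shear: A_b = π·0.625²/4 = 0.3068 in²; R_n = 84 × 0.3068 × 4 × 1 = 103.1 kips → 103.1 / 2 = 51.5 kips.
Bearing (1.2 l_c t F_u ≤ 2.4 d t F_u): upper limit = 2.4·0.625·0.3125·70 = 32.81 kips.
  Edge l_c = 1.5 − 0.6875/2 = 1.156 → r_n = 30.35 kips; interior l_c = 2.125 − 0.6875 = 1.438 → r_n = 32.81 kips.
  R_n,bearing = 1·30.35 + 3·32.81 = 128.8 kips → 128.8 / 2 = 64.4 kips.
Bolt shear governs: 51.5 kips.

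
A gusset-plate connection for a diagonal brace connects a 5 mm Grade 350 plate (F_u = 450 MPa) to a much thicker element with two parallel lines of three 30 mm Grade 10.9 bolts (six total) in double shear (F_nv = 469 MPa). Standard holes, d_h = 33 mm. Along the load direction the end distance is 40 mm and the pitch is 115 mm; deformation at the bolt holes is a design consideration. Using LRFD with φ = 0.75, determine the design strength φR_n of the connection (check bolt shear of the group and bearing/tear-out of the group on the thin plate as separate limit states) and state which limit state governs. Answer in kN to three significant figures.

581 kN (bearing governs)

Bolt shear: A_b = π·30²/4 = 706.9 mm²; R_n = 469 × 706.9 × 6 × 2 / 1000 = 3978 kN → 0.75 × 3978 = 2980 kN.
Bearing (1.2 l_c t F_u ≤ 2.4 d t F_u): upper limit = 2.4·30·5·450 / 1000 = 162 kN.
  Edge l_c = 40 − 33/2 = 23.5 → r_n = 63.45 kN; interior l_c = 115 − 33 = 82 → r_n = 162 kN.
  R_n,bearing = 2·63.45 + 4·162 = 774.9 kN → 0.75 × 774.9 = 581 kN.
Bearing governs: 581 kN.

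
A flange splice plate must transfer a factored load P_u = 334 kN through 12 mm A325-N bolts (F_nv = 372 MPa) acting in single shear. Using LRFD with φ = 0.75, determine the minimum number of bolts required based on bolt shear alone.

11 bolts

A_b = π·12²/4 = 113.1 mm².
Per-bolt design strength φR_n = 0.75 × 372 × 113.1 × 1 / 1000 = 31.55 kN.
n ≥ 334 / 31.55 = 10.58 → use 11 bolts.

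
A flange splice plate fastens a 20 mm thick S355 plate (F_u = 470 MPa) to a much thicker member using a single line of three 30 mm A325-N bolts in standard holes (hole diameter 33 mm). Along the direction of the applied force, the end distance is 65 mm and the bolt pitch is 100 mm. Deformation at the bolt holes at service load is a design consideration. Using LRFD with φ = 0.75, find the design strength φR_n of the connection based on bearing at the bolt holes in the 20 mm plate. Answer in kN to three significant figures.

Per bolt r_n = 1.2 l_c t F_u ≤ 2.4 d t F_u; upper limit = 2.4 × 30 × 20 × 470 / 1000 = 676.8 kN.
Edge bolt: l_c = 65 − 33/2 = 48.5 mm → 1.2 × 48.5 × 20 × 470 / 1000 = 547.1 → r_n = 547.1 kN.
Interior bolts: l_c = 100 − 33 = 67 mm → 1.2 × 67 × 20 × 470 / 1000 = 755.8 → r_n = 676.8 kN.
R_n = 1 × 547.1 + 2 × 676.8 = 1901 kN.
Design strength φR_n = 0.75 × 1901 = 1430 kN.

1430 kN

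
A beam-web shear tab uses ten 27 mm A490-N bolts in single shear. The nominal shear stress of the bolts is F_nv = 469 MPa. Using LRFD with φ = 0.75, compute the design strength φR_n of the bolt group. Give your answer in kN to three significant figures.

A_b = π × 27² / 4 = 572.6 mm².
R_n = F_nv · A_b · n · n_s = 469 × 572.6 × 10 × 1 / 1000 = 2685 kN.
Design strength φR_n = 0.75 × 2685 = 2010 kN.

2010 kN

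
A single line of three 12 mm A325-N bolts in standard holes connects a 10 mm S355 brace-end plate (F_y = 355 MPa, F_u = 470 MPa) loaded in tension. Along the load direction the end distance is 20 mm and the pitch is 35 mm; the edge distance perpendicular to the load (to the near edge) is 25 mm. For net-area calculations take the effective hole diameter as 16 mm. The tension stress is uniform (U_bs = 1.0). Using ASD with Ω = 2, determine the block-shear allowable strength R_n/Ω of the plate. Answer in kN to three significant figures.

Shear plane L_v = 20 + 2·35 = 90 mm; A_gv = 90 × 10 = 900 mm².
A_nv = (90 − 2.5·16) × 10 = 500 mm².
A_nt = (25 − 0.5·16) × 10 = 170 mm².
0.6 F_u A_nv = 141 kN; 0.6 F_y A_gv = 191.7 kN → shear rupture governs the shear term.
R_n = 141 + 1.0 × 470 × 170 / 1000 = 220.9 kN.
Allowable strength R_n/Ω = 220.9 / 2 = 110 kN.

110 kN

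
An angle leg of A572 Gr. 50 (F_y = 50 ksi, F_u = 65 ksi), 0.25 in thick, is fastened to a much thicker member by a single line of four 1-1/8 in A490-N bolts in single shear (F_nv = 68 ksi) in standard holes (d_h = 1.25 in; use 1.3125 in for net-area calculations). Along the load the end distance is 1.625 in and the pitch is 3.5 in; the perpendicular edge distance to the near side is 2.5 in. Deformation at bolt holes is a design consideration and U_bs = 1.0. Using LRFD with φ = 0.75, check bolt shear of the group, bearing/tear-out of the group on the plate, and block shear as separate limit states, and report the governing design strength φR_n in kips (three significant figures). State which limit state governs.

Bolt shear: A_b = π·1.125²/4 = 0.994 in²; R_n = 68 × 0.994 × 4 × 1 = 270.4 kips → 0.75 × 270.4 = 203 kips.
Bearing: edge l_c = 1, r_n = 19.5 kips; interior l_c = 2.25, r_n = 43.87 kips; R_n = 19.5 + 3·43.87 = 151.1 kips → 113 kips.
Block shear: A_gv = 3.031, A_nv = 1.883, A_nt = 0.4609 in²; R_n = min(0.6F_uA_nv, 0.6F_yA_gv) + U_bs·F_u·A_nt = 103.4 kips → 77.5 kips.
Block shear governs: 77.5 kips.

77.5 kips (block shear governs)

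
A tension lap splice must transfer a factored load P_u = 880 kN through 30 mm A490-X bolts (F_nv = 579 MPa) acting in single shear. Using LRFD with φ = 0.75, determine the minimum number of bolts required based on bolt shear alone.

3 bolts

A_b = π·30²/4 = 706.9 mm².
Per-bolt design strength φR_n = 0.75 × 579 × 706.9 × 1 / 1000 = 307 kN.
n ≥ 880 / 307 = 2.867 → use 3 bolts.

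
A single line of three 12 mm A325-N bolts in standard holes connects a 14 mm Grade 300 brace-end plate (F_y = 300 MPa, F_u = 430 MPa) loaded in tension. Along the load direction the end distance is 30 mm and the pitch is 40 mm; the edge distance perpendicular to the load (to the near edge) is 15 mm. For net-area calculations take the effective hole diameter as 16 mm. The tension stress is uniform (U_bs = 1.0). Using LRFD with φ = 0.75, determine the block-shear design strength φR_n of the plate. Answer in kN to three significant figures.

221 kN

Shear plane L_v = 30 + 2·40 = 110 mm; A_gv = 110 × 14 = 1540 mm².
A_nv = (110 − 2.5·16) × 14 = 980 mm².
A_nt = (15 − 0.5·16) × 14 = 98 mm².
0.6 F_u A_nv = 252.8 kN; 0.6 F_y A_gv = 277.2 kN → shear rupture governs the shear term.
R_n = 252.8 + 1.0 × 430 × 98 / 1000 = 295 kN.
Design strength φR_n = 0.75 × 295 = 221 kN.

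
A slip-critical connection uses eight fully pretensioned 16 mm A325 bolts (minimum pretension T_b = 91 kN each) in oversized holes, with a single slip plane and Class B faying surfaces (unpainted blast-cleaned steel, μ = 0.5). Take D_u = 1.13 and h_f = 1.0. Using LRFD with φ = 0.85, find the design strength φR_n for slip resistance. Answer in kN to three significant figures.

R_n = μ · D_u · h_f · T_b · n_s · n_b = 0.5 × 1.13 × 1.0 × 91 × 1 × 8 = 411.3 kN.
Design strength φR_n = 0.85 × 411.3 = 350 kN.

350 kN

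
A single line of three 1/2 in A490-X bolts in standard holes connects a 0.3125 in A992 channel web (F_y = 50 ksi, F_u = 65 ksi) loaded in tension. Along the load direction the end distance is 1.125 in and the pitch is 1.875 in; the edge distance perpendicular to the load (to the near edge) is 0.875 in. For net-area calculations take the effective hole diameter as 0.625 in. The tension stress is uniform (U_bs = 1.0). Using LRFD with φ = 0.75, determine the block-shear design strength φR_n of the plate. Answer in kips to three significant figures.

Shear plane L_v = 1.125 + 2·1.875 = 4.875 in; A_gv = 4.875 × 0.3125 = 1.523 in².
A_nv = (4.875 − 2.5·0.625) × 0.3125 = 1.035 in².
A_nt = (0.875 − 0.5·0.625) × 0.3125 = 0.1758 in².
0.6 F_u A_nv = 40.37 kips; 0.6 F_y A_gv = 45.7 kips → shear rupture governs the shear term.
R_n = 40.37 + 1.0 × 65 × 0.1758 = 51.8 kips.
Design strength φR_n = 0.75 × 51.8 = 38.8 kips.

38.8 kips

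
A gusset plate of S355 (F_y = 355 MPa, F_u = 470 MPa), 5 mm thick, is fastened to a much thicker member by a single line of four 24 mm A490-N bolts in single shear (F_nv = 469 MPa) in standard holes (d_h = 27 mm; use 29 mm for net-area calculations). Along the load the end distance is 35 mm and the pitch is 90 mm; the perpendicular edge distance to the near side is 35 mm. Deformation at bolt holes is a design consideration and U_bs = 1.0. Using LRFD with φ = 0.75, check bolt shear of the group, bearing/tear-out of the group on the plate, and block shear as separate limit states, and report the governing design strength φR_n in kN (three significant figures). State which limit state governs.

Bolt shear: A_b = π·24²/4 = 452.4 mm²; R_n = 469 × 452.4 × 4 × 1 / 1000 = 848.7 kN → 0.75 × 848.7 = 637 kN.
Bearing: edge l_c = 21.5, r_n = 60.63 kN; interior l_c = 63, r_n = 135.4 kN; R_n = 60.63 + 3·135.4 = 466.7 kN → 350 kN.
Block shear: A_gv = 1525, A_nv = 1018, A_nt = 102.5 mm²; R_n = min(0.6F_uA_nv, 0.6F_yA_gv) + U_bs·F_u·A_nt = 335.1 kN → 251 kN.
Block shear governs: 251 kN.

251 kN (block shear governs)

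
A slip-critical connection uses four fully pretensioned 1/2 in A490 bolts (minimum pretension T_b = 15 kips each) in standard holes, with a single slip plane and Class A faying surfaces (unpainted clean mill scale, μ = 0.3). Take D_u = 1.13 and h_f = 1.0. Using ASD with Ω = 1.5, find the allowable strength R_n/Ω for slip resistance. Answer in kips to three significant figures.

R_n = μ · D_u · h_f · T_b · n_s · n_b = 0.3 × 1.13 × 1.0 × 15 × 1 × 4 = 20.34 kips.
Allowable strength R_n/Ω = 20.34 / 1.5 = 13.6 kips.

13.6 kips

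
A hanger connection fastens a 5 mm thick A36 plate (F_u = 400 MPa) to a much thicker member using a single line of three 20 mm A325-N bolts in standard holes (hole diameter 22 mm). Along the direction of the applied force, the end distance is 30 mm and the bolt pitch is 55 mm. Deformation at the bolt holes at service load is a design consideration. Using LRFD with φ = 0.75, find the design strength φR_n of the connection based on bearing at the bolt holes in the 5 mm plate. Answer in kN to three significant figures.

Per bolt r_n = 1.2 l_c t F_u ≤ 2.4 d t F_u; upper limit = 2.4 × 20 × 5 × 400 / 1000 = 96 kN.
Edge bolt: l_c = 30 − 22/2 = 19 mm → 1.2 × 19 × 5 × 400 / 1000 = 45.6 → r_n = 45.6 kN.
Interior bolts: l_c = 55 − 22 = 33 mm → 1.2 × 33 × 5 × 400 / 1000 = 79.2 → r_n = 79.2 kN.
R_n = 1 × 45.6 + 2 × 79.2 = 204 kN.
Design strength φR_n = 0.75 × 204 = 153 kN.

153 kN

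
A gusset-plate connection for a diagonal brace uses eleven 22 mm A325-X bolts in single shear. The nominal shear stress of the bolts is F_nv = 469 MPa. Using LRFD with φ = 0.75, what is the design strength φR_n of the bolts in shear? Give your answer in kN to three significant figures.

1470 kN

A_b = π × 22² / 4 = 380.1 mm².
R_n = F_nv · A_b · n · n_s = 469 × 380.1 × 11 × 1 / 1000 = 1961 kN.
Design strength φR_n = 0.75 × 1961 = 1470 kN.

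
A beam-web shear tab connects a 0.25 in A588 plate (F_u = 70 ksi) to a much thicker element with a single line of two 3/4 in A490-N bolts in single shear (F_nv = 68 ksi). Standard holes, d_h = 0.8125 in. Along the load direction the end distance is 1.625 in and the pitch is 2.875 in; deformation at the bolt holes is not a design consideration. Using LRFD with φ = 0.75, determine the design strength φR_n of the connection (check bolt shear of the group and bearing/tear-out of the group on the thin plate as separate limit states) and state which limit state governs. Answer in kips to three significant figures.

Bolt shear: A_b = π·0.75²/4 = 0.4418 in²; R_n = 68 × 0.4418 × 2 × 1 = 60.08 kips → 0.75 × 60.08 = 45.1 kips.
Bearing (1.5 l_c t F_u ≤ 3.0 d t F_u): upper limit = 3.0·0.75·0.25·70 = 39.38 kips.
  Edge l_c = 1.625 − 0.8125/2 = 1.219 → r_n = 31.99 kips; interior l_c = 2.875 − 0.8125 = 2.062 → r_n = 39.38 kips.
  R_n,bearing = 1·31.99 + 1·39.38 = 71.37 kips → 0.75 × 71.37 = 53.5 kips.
Bolt shear governs: 45.1 kips.

45.1 kips (bolt shear governs)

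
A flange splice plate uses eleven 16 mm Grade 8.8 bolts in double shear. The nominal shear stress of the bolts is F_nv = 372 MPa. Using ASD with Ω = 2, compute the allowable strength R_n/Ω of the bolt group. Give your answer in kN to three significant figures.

A_b = π × 16² / 4 = 201.1 mm².
R_n = F_nv · A_b · n · n_s = 372 × 201.1 × 11 × 2 / 1000 = 1645 kN.
Allowable strength R_n/Ω = 1645 / 2 = 823 kN.

823 kN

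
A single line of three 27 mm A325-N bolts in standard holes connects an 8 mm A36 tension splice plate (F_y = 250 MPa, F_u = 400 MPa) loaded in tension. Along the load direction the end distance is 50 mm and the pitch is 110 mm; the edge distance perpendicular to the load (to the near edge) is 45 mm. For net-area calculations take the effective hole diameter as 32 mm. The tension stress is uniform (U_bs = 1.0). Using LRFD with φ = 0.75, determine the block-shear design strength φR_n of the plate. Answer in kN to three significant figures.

313 kN

Shear plane L_v = 50 + 2·110 = 270 mm; A_gv = 270 × 8 = 2160 mm².
A_nv = (270 − 2.5·32) × 8 = 1520 mm².
A_nt = (45 − 0.5·32) × 8 = 232 mm².
0.6 F_u A_nv = 364.8 kN; 0.6 F_y A_gv = 324 kN → shear yielding governs the shear term.
R_n = 324 + 1.0 × 400 × 232 / 1000 = 416.8 kN.
Design strength φR_n = 0.75 × 416.8 = 313 kN.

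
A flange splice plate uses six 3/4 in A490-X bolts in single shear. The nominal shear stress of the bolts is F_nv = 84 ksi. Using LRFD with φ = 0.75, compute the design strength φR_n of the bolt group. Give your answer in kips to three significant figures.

A_b = π × 0.75² / 4 = 0.4418 in².
R_n = F_nv · A_b · n · n_s = 84 × 0.4418 × 6 × 1 = 222.7 kips.
Design strength φR_n = 0.75 × 222.7 = 167 kips.

167 kips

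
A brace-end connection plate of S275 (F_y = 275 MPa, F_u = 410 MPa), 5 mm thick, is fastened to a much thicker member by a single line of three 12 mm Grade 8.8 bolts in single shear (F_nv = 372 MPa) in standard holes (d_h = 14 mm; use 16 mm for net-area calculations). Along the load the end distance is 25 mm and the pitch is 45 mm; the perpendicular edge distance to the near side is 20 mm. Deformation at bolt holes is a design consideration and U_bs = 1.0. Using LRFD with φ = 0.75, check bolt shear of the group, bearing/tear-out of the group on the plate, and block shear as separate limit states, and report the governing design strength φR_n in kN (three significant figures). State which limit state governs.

87.6 kN (block shear governs)

Bolt shear: A_b = π·12²/4 = 113.1 mm²; R_n = 372 × 113.1 × 3 × 1 / 1000 = 126.2 kN → 0.75 × 126.2 = 94.7 kN.
Bearing: edge l_c = 18, r_n = 44.28 kN; interior l_c = 31, r_n = 59.04 kN; R_n = 44.28 + 2·59.04 = 162.4 kN → 122 kN.
Block shear: A_gv = 575, A_nv = 375, A_nt = 60 mm²; R_n = min(0.6F_uA_nv, 0.6F_yA_gv) + U_bs·F_u·A_nt = 116.9 kN → 87.6 kN.
Block shear governs: 87.6 kN.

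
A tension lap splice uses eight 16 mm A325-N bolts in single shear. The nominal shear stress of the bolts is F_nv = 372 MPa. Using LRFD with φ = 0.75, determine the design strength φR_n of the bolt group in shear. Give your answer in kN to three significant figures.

A_b = π × 16² / 4 = 201.1 mm².
R_n = F_nv · A_b · n · n_s = 372 × 201.1 × 8 × 1 / 1000 = 598.4 kN.
Design strength φR_n = 0.75 × 598.4 = 449 kN.

449 kN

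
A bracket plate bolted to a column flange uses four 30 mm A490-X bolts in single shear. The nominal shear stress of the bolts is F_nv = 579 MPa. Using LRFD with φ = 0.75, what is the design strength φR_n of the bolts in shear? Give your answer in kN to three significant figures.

A_b = π × 30² / 4 = 706.9 mm².
R_n = F_nv · A_b · n · n_s = 579 × 706.9 × 4 × 1 / 1000 = 1637 kN.
Design strength φR_n = 0.75 × 1637 = 1230 kN.

1230 kN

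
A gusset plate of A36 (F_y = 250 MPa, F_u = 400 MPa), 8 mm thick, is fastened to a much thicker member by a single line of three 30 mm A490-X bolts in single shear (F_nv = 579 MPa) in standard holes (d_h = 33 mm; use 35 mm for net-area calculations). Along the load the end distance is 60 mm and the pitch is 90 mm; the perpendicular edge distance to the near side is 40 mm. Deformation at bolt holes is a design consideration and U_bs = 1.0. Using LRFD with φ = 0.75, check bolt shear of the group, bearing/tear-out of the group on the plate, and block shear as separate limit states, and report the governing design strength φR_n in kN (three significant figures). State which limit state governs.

Bolt shear: A_b = π·30²/4 = 706.9 mm²; R_n = 579 × 706.9 × 3 × 1 / 1000 = 1228 kN → 0.75 × 1228 = 921 kN.
Bearing: edge l_c = 43.5, r_n = 167 kN; interior l_c = 57, r_n = 218.9 kN; R_n = 167 + 2·218.9 = 604.8 kN → 454 kN.
Block shear: A_gv = 1920, A_nv = 1220, A_nt = 180 mm²; R_n = min(0.6F_uA_nv, 0.6F_yA_gv) + U_bs·F_u·A_nt = 360 kN → 270 kN.
Block shear governs: 270 kN.

270 kN (block shear governs)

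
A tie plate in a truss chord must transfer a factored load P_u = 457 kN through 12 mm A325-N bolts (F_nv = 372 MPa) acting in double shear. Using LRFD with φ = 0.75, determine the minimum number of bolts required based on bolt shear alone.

A_b = π·12²/4 = 113.1 mm².
Per-bolt design strength φR_n = 0.75 × 372 × 113.1 × 2 / 1000 = 63.11 kN.
n ≥ 457 / 63.11 = 7.242 → use 8 bolts.

8 bolts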